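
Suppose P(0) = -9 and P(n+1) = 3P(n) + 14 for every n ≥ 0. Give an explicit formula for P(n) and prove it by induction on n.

Claim: P(n) = -2·3^n − 7.

Base case: P(0) = -9, and -2·3^0 − 7 = -2 − 7 = -9.
Assume P(j) = -2·3^j − 7 for some j ≥ 0.
Then P(j+1) = 3P(j) + 14 = 3·(-2·3^j − 7) + 14 = -6·3^j − 21 + 14 = -2·3^{j+1} − 7.
By induction, P(n) = -2·3^n − 7 for all n ≥ 0.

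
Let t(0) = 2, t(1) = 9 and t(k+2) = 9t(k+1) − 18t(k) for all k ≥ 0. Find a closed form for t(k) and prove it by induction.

Claim: t(k) = 6^k + 3^k.

Base cases: t(0) = 2 and 6^0 + 3^0 = 2; t(1) = 9 and 6^1 + 3^1 = 9.
Assume t(i) = 6^i + 3^i for all 0 ≤ i ≤ j, where j ≥ 1.
Then t(j+1) = 9t(j) − 18t(j−1) = 9·(6^j + 3^j) − 18·(6^{j−1} + 3^{j−1}) = (9·6 − 18)6^{j−1} + (9·3 − 18)3^{j−1} = 36·6^{j−1} + 9·3^{j−1} = 6^{j+1} + 3^{j+1}.
This completes the inductive step, so t(k) = 6^k + 3^k for all k ≥ 0.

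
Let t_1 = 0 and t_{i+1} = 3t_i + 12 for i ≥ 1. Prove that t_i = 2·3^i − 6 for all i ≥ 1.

Base case: t_1 = 0, and 2·3^1 − 6 = 6 − 6 = 0.
Assume t_k = 2·3^k − 6 for some k ≥ 1.
Then t_{k+1} = 3t_k + 12 = 3·(2·3^k − 6) + 12 = 6·3^k − 18 + 12 = 2·3^{k+1} − 6.
This completes the inductive step, so t_i = 2·3^i − 6 for all i ≥ 1.

t_i = 2·3^i − 6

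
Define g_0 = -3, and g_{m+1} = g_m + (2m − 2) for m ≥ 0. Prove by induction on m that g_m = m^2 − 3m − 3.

Base case: g_0 = -3, and 0^2 − 3·0 − 3 = -3.
Assume g_j = j^2 − 3j − 3.
Then g_{j+1} = g_j + (2j − 2) = (j^2 − 3j − 3) + (2j − 2) = j^2 − j − 5,
and (j+1)^2 − 3·(j+1) − 3 = j^2 − j − 5.
Hence g_m = m^2 − 3m − 3 for every m ≥ 0, by induction.

g_m = m^2 − 3m − 3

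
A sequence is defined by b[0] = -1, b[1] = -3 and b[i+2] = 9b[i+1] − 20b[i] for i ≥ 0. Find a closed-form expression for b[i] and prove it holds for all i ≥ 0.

Claim: b[i] = 5^i − 2·4^i.

Base cases: b[0] = -1 and 5^0 − 2·4^0 = -1; b[1] = -3 and 5^1 − 2·4^1 = -3.
Assume b[j] = 5^j − 2·4^j for all 0 ≤ j ≤ m, where m ≥ 1.
Then b[m+1] = 9b[m] − 20b[m−1] = 9·(5^m − 2·4^m) − 20·(5^{m−1} − 2·4^{m−1}) = (9·5 − 20)5^{m−1} − 2·(9·4 − 20)4^{m−1} = 25·5^{m−1} − 32·4^{m−1} = 5^{m+1} − 2·4^{m+1}.
So the formula holds for m+1, and by strong induction b[i] = 5^i − 2·4^i for all i ≥ 0.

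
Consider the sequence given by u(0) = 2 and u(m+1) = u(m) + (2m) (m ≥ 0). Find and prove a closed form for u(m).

Claim: u(m) = m^2 − m + 2.

Base case: u(0) = 2, and 0^2 − 0 + 2 = 2.
Assume u(r) = r^2 − r + 2.
Then u(r+1) = u(r) + (2r) = (r^2 − r + 2) + (2r) = r^2 + r + 2,
and (r+1)^2 − (r+1) + 2 = r^2 + r + 2.
This completes the inductive step, so u(m) = m^2 − m + 2 for all m ≥ 0.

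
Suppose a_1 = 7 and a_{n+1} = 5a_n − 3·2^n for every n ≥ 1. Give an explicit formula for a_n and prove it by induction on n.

Claim: a_n = 5^n + 2^n.

Base case: a_1 = 7, and 5^1 + 2^1 = 5 + 2 = 7.
Assume a_m = 5^m + 2^m for some m ≥ 1.
Then a_{m+1} = 5a_m − 3·2^m = 5·(5^m + 2^m) − 3·2^m = 5^{m+1} + 5·2^m − 3·2^m = 5^{m+1} + 2·2^m = 5^{m+1} + 2^{m+1}.
Hence a_n = 5^n + 2^n for every n ≥ 1, by induction.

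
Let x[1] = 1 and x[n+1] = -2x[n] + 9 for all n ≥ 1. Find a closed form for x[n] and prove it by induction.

Claim: x[n] = (-2)^n + 3.

Base case: x[1] = 1, and (-2)^1 + 3 = -2 + 3 = 1.
Assume x[j] = (-2)^j + 3 for some j ≥ 1.
Then x[j+1] = -2x[j] + 9 = -2·((-2)^j + 3) + 9 = -2·(-2)^j − 6 + 9 = (-2)^{j+1} + 3.
Hence x[n] = (-2)^n + 3 for every n ≥ 1, by induction.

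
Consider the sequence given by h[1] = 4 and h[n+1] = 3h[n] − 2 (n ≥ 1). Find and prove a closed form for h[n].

Claim: h[n] = 3^n + 1.

Base case: h[1] = 4, and 3^1 + 1 = 3 + 1 = 4.
Assume h[r] = 3^r + 1 for some r ≥ 1.
Then h[r+1] = 3h[r] − 2 = 3·(3^r + 1) − 2 = 3^{r+1} + 3 − 2 = 3^{r+1} + 1.
Hence h[n] = 3^n + 1 for every n ≥ 1, by induction.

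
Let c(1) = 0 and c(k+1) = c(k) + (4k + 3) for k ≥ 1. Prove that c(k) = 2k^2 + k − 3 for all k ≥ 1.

Base case: c(1) = 0, and 2·1^2 + 1 − 3 = 0.
Assume c(m) = 2m^2 + m − 3.
Then c(m+1) = c(m) + (4m + 3) = (2m^2 + m − 3) + (4m + 3) = 2m^2 + 5m,
and 2·(m+1)^2 + (m+1) − 3 = 2m^2 + 5m.
By induction, c(k) = 2k^2 + k − 3 for all k ≥ 1.

c(k) = 2k^2 + k − 3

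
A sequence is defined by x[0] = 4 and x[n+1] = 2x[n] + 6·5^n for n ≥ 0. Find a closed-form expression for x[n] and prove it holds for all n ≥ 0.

Claim: x[n] = 2·2^n + 2·5^n.

Base case: x[0] = 4, and 2·2^0 + 2·5^0 = 2 + 2 = 4.
Assume x[m] = 2·2^m + 2·5^m for some m ≥ 0.
Then x[m+1] = 2x[m] + 6·5^m = 2·(2·2^m + 2·5^m) + 6·5^m = 2·2^{m+1} + 4·5^m + 6·5^m = 2·2^{m+1} + 10·5^m = 2·2^{m+1} + 2·5^{m+1}.
This completes the inductive step, so x[n] = 2·2^n + 2·5^n for all n ≥ 0.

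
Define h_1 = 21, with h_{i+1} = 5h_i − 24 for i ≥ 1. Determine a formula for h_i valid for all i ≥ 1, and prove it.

Claim: h_i = 3·5^i + 6.

Base case: h_1 = 21, and 3·5^1 + 6 = 15 + 6 = 21.
Assume h_m = 3·5^m + 6 for some m ≥ 1.
Then h_{m+1} = 5h_m − 24 = 5·(3·5^m + 6) − 24 = 15·5^m + 30 − 24 = 3·5^{m+1} + 6.
This completes the inductive step, so h_i = 3·5^i + 6 for all i ≥ 1.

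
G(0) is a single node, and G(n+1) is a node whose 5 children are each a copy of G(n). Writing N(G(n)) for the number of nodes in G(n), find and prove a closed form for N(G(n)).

Claim: N(G(n)) = (5^{n+1} − 1)/4.

Base case: N(G(0)) = 1, and (5^{0+1} − 1)/4 = 1.
Assume N(G(k)) = (5^{k+1} − 1)/4.
Then N(G(k+1)) = 1 + 5N(G(k)) = 1 + 5·(5^{k+1} − 1)/4 = 1 + (5^{k+2} − 5)/4 = (4 + 5^{k+2} − 5)/4 = (5^{k+2} − 1)/4.
Hence N(G(n)) = (5^{n+1} − 1)/4 for every n ≥ 0, by induction.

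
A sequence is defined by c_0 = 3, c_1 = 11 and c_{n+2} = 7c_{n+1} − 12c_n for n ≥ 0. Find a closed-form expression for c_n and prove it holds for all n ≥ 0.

Claim: c_n = 3^n + 2·4^n.

Base cases: c_0 = 3 and 3^0 + 2·4^0 = 3; c_1 = 11 and 3^1 + 2·4^1 = 11.
Assume c_j = 3^j + 2·4^j for all 0 ≤ j ≤ m, where m ≥ 1.
Then c_{m+1} = 7c_m − 12c_{m−1} = 7·(3^m + 2·4^m) − 12·(3^{m−1} + 2·4^{m−1}) = (7·3 − 12)3^{m−1} + 2·(7·4 − 12)4^{m−1} = 9·3^{m−1} + 32·4^{m−1} = 3^{m+1} + 2·4^{m+1}.
By strong induction, c_n = 3^n + 2·4^n for all n ≥ 0.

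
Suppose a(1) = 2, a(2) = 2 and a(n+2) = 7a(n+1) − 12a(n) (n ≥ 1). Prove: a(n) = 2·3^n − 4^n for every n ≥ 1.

Base cases: a(1) = 2 and 2·3^1 − 4^1 = 2; a(2) = 2 and 2·3^2 − 4^2 = 2.
Assume a(j) = 2·3^j − 4^j for all 1 ≤ j ≤ k, where k ≥ 2.
Then a(k+1) = 7a(k) − 12a(k−1) = 7·(2·3^k − 4^k) − 12·(2·3^{k−1} − 4^{k−1}) = 2·(7·3 − 12)3^{k−1} − (7·4 − 12)4^{k−1} = 18·3^{k−1} − 16·4^{k−1} = 2·3^{k+1} − 4^{k+1}.
This completes the inductive step, so a(n) = 2·3^n − 4^n for all n ≥ 1.

a(n) = 2·3^n − 4^n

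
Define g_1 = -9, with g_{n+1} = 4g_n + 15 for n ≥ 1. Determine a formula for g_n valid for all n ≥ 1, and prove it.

Claim: g_n = -4^n − 5.

Base case: g_1 = -9, and -4^1 − 5 = -4 − 5 = -9.
Assume g_j = -4^j − 5 for some j ≥ 1.
Then g_{j+1} = 4g_j + 15 = 4·(-4^j − 5) + 15 = -4^{j+1} − 20 + 15 = -4^{j+1} − 5.
By induction, g_n = -4^n − 5 for all n ≥ 1.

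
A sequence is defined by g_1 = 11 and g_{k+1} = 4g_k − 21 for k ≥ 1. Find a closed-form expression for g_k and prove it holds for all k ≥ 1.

Claim: g_k = 4^k + 7.

Base case: g_1 = 11, and 4^1 + 7 = 4 + 7 = 11.
Assume g_j = 4^j + 7 for some j ≥ 1.
Then g_{j+1} = 4g_j − 21 = 4·(4^j + 7) − 21 = 4^{j+1} + 28 − 21 = 4^{j+1} + 7.
This completes the inductive step, so g_k = 4^k + 7 for all k ≥ 1.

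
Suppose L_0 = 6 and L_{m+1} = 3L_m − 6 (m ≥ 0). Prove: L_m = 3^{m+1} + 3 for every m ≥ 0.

Base case: L_0 = 6, and 3^{0+1} + 3 = 3 + 3 = 6.
Assume L_j = 3^{j+1} + 3 for some j ≥ 0.
Then L_{j+1} = 3L_j − 6 = 3·(3^{j+1} + 3) − 6 = 3^{j+2} + 9 − 6 = 3^{j+2} + 3.
By induction, L_m = 3^{m+1} + 3 for all m ≥ 0.

L_m = 3^{m+1} + 3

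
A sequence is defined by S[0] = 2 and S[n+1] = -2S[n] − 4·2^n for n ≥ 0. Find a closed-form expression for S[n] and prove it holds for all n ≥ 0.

Claim: S[n] = 3·(-2)^n − 2^n.

Base case: S[0] = 2, and 3·(-2)^0 − 2^0 = 3 − 1 = 2.
Assume S[m] = 3·(-2)^m − 2^m for some m ≥ 0.
Then S[m+1] = -2S[m] − 4·2^m = -2·(3·(-2)^m − 2^m) − 4·2^m = 3·(-2)^{m+1} + 2·2^m − 4·2^m = 3·(-2)^{m+1} − 2·2^m = 3·(-2)^{m+1} − 2^{m+1}.
Hence S[n] = 3·(-2)^n − 2^n for every n ≥ 0, by induction.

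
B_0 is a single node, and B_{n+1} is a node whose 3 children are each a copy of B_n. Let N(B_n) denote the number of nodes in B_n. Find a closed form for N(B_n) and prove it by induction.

Claim: N(B_n) = (3^{n+1} − 1)/2.

Base case: N(B_0) = 1, and (3^{0+1} − 1)/2 = 1.
Assume N(B_r) = (3^{r+1} − 1)/2.
Then N(B_{r+1}) = 1 + 3N(B_r) = 1 + 3·(3^{r+1} − 1)/2 = 1 + (3^{r+2} − 3)/2 = (2 + 3^{r+2} − 3)/2 = (3^{r+2} − 1)/2.
By induction, N(B_n) = (3^{n+1} − 1)/2 for all n ≥ 0.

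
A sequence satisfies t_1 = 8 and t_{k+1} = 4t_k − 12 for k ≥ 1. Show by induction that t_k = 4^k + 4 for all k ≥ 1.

Base case: t_1 = 8, and 4^1 + 4 = 4 + 4 = 8.
Assume t_j = 4^j + 4 for some j ≥ 1.
Then t_{j+1} = 4t_j − 12 = 4·(4^j + 4) − 12 = 4^{j+1} + 16 − 12 = 4^{j+1} + 4.
So the formula holds for j+1, and by induction t_k = 4^k + 4 for all k ≥ 1.

t_k = 4^k + 4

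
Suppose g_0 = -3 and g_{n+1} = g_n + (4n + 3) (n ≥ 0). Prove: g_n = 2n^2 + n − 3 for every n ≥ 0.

Base case: g_0 = -3, and 2·0^2 + 0 − 3 = -3.
Assume g_m = 2m^2 + m − 3.
Then g_{m+1} = g_m + (4m + 3) = (2m^2 + m − 3) + (4m + 3) = 2m^2 + 5m,
and 2·(m+1)^2 + (m+1) − 3 = 2m^2 + 5m.
Hence g_n = 2n^2 + n − 3 for every n ≥ 0, by induction.

g_n = 2n^2 + n − 3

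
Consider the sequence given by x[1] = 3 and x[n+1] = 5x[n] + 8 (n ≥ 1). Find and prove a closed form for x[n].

Claim: x[n] = 5^n − 2.

Base case: x[1] = 3, and 5^1 − 2 = 5 − 2 = 3.
Assume x[j] = 5^j − 2 for some j ≥ 1.
Then x[j+1] = 5x[j] + 8 = 5·(5^j − 2) + 8 = 5^{j+1} − 10 + 8 = 5^{j+1} − 2.
Hence x[n] = 5^n − 2 for every n ≥ 1, by induction.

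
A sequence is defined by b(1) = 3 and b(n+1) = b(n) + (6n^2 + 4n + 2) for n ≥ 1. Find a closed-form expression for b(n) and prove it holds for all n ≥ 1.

Claim: b(n) = 2n^3 − n^2 + n + 1.

Base case: b(1) = 3, and 2·1^3 − 1^2 + 1 + 1 = 3.
Assume b(j) = 2j^3 − j^2 + j + 1.
Then b(j+1) = b(j) + (6j^2 + 4j + 2) = (2j^3 − j^2 + j + 1) + (6j^2 + 4j + 2) = 2j^3 + 5j^2 + 5j + 3,
and 2·(j+1)^3 − (j+1)^2 + (j+1) + 1 = 2j^3 + 5j^2 + 5j + 3.
By induction, b(n) = 2n^3 − n^2 + n + 1 for all n ≥ 1.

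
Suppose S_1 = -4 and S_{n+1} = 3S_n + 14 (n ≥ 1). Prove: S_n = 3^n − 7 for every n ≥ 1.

Base case: S_1 = -4, and 3^1 − 7 = 3 − 7 = -4.
Assume S_j = 3^j − 7 for some j ≥ 1.
Then S_{j+1} = 3S_j + 14 = 3·(3^j − 7) + 14 = 3^{j+1} − 21 + 14 = 3^{j+1} − 7.
This completes the inductive step, so S_n = 3^n − 7 for all n ≥ 1.

S_n = 3^n − 7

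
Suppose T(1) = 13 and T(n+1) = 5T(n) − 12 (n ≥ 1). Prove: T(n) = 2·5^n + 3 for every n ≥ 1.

Base case: T(1) = 13, and 2·5^1 + 3 = 10 + 3 = 13.
Assume T(k) = 2·5^k + 3 for some k ≥ 1.
Then T(k+1) = 5T(k) − 12 = 5·(2·5^k + 3) − 12 = 10·5^k + 15 − 12 = 2·5^{k+1} + 3.
This completes the inductive step, so T(n) = 2·5^n + 3 for all n ≥ 1.

T(n) = 2·5^n + 3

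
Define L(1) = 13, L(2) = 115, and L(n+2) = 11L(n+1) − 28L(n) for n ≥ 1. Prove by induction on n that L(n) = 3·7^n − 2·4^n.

Base cases: L(1) = 13 and 3·7^1 − 2·4^1 = 13; L(2) = 115 and 3·7^2 − 2·4^2 = 115.
Assume L(j) = 3·7^j − 2·4^j for all 1 ≤ j ≤ k, where k ≥ 2.
Then L(k+1) = 11L(k) − 28L(k−1) = 11·(3·7^k − 2·4^k) − 28·(3·7^{k−1} − 2·4^{k−1}) = 3·(11·7 − 28)7^{k−1} − 2·(11·4 − 28)4^{k−1} = 147·7^{k−1} − 32·4^{k−1} = 3·7^{k+1} − 2·4^{k+1}.
By strong induction, L(n) = 3·7^n − 2·4^n for all n ≥ 1.

L(n) = 3·7^n − 2·4^n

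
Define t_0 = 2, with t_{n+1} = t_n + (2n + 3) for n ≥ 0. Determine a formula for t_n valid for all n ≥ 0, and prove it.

Claim: t_n = n^2 + 2n + 2.

Base case: t_0 = 2, and 0^2 + 2·0 + 2 = 2.
Assume t_k = k^2 + 2k + 2.
Then t_{k+1} = t_k + (2k + 3) = (k^2 + 2k + 2) + (2k + 3) = k^2 + 4k + 5,
and (k+1)^2 + 2·(k+1) + 2 = k^2 + 4k + 5.
By induction, t_n = n^2 + 2n + 2 for all n ≥ 0.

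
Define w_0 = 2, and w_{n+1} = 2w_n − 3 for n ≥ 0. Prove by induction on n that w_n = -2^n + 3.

Base case: w_0 = 2, and -2^0 + 3 = -1 + 3 = 2.
Assume w_k = -2^k + 3 for some k ≥ 0.
Then w_{k+1} = 2w_k − 3 = 2·(-2^k + 3) − 3 = -2^{k+1} + 6 − 3 = -2^{k+1} + 3.
Hence w_n = -2^n + 3 for every n ≥ 0, by induction.

w_n = -2^n + 3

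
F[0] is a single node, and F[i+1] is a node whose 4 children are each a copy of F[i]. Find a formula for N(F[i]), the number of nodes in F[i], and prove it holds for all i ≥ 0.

Claim: N(F[i]) = (4^{i+1} − 1)/3.

Base case: N(F[0]) = 1, and (4^{0+1} − 1)/3 = 1.
Assume N(F[m]) = (4^{m+1} − 1)/3.
Then N(F[m+1]) = 1 + 4N(F[m]) = 1 + 4·(4^{m+1} − 1)/3 = 1 + (4^{m+2} − 4)/3 = (3 + 4^{m+2} − 4)/3 = (4^{m+2} − 1)/3.
So the formula holds for m+1, and by induction N(F[i]) = (4^{i+1} − 1)/3 for all i ≥ 0.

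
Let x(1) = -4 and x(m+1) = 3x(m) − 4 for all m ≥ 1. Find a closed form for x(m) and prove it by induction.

Claim: x(m) = -2·3^m + 2.

Base case: x(1) = -4, and -2·3^1 + 2 = -6 + 2 = -4.
Assume x(j) = -2·3^j + 2 for some j ≥ 1.
Then x(j+1) = 3x(j) − 4 = 3·(-2·3^j + 2) − 4 = -6·3^j + 6 − 4 = -2·3^{j+1} + 2.
Hence x(m) = -2·3^m + 2 for every m ≥ 1, by induction.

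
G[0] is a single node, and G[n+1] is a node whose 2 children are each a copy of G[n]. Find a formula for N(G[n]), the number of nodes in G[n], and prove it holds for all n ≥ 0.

Claim: N(G[n]) = 2^{n+1} − 1.

Base case: N(G[0]) = 1, and 2^{0+1} − 1 = 1.
Assume N(G[m]) = 2^{m+1} − 1.
Then N(G[m+1]) = 1 + 2N(G[m]) = 1 + 2(2^{m+1} − 1) = 2^{m+2} − 2 + 1 = 2^{m+2} − 1.
This completes the inductive step, so N(G[n]) = 2^{n+1} − 1 for all n ≥ 0.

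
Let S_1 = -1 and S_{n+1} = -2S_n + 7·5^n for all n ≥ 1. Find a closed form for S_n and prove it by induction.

Claim: S_n = 3·(-2)^n + 5^n.

Base case: S_1 = -1, and 3·(-2)^1 + 5^1 = -6 + 5 = -1.
Assume S_r = 3·(-2)^r + 5^r for some r ≥ 1.
Then S_{r+1} = -2S_r + 7·5^r = -2·(3·(-2)^r + 5^r) + 7·5^r = 3·(-2)^{r+1} − 2·5^r + 7·5^r = 3·(-2)^{r+1} + 5·5^r = 3·(-2)^{r+1} + 5^{r+1}.
This completes the inductive step, so S_n = 3·(-2)^n + 5^n for all n ≥ 1.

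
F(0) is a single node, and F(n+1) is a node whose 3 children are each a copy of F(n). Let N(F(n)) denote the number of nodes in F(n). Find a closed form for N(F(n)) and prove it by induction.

Claim: N(F(n)) = (3^{n+1} − 1)/2.

Base case: N(F(0)) = 1, and (3^{0+1} − 1)/2 = 1.
Assume N(F(k)) = (3^{k+1} − 1)/2.
Then N(F(k+1)) = 1 + 3N(F(k)) = 1 + 3·(3^{k+1} − 1)/2 = 1 + (3^{k+2} − 3)/2 = (2 + 3^{k+2} − 3)/2 = (3^{k+2} − 1)/2.
By induction, N(F(n)) = (3^{n+1} − 1)/2 for all n ≥ 0.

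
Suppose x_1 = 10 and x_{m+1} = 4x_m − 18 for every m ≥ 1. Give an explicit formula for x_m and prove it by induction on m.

Claim: x_m = 4^m + 6.

Base case: x_1 = 10, and 4^1 + 6 = 4 + 6 = 10.
Assume x_r = 4^r + 6 for some r ≥ 1.
Then x_{r+1} = 4x_r − 18 = 4·(4^r + 6) − 18 = 4^{r+1} + 24 − 18 = 4^{r+1} + 6.
By induction, x_m = 4^m + 6 for all m ≥ 1.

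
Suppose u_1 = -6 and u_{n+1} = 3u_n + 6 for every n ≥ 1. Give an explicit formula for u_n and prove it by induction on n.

Claim: u_n = -3^n − 3.

Base case: u_1 = -6, and -3^1 − 3 = -3 − 3 = -6.
Assume u_r = -3^r − 3 for some r ≥ 1.
Then u_{r+1} = 3u_r + 6 = 3·(-3^r − 3) + 6 = -3^{r+1} − 9 + 6 = -3^{r+1} − 3.
This completes the inductive step, so u_n = -3^n − 3 for all n ≥ 1.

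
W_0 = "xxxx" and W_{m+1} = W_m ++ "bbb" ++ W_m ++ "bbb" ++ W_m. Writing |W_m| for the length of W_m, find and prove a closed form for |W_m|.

Claim: |W_m| = 7·3^m − 3.

Base case: |W_0| = 4, and 7·3^0 − 3 = 4.
Assume |W_r| = 7·3^r − 3.
Then |W_{r+1}| = 3|W_r| + 6 = 3(7·3^r − 3) + 6 = 7·3^{r+1} − 9 + 6 = 7·3^{r+1} − 3.
By induction, |W_m| = 7·3^m − 3 for all m ≥ 0.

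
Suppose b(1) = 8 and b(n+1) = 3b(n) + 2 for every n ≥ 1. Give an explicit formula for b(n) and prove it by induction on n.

Claim: b(n) = 3^{n+1} − 1.

Base case: b(1) = 8, and 3^{1+1} − 1 = 9 − 1 = 8.
Assume b(j) = 3^{j+1} − 1 for some j ≥ 1.
Then b(j+1) = 3b(j) + 2 = 3·(3^{j+1} − 1) + 2 = 3^{j+2} − 3 + 2 = 3^{j+2} − 1.
So the formula holds for j+1, and by induction b(n) = 3^{n+1} − 1 for all n ≥ 1.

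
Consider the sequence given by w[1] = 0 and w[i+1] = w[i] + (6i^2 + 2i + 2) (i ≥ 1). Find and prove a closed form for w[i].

Claim: w[i] = 2i^3 − 2i^2 + 2i − 2.

Base case: w[1] = 0, and 2·1^3 − 2·1^2 + 2·1 − 2 = 0.
Assume w[k] = 2k^3 − 2k^2 + 2k − 2.
Then w[k+1] = w[k] + (6k^2 + 2k + 2) = (2k^3 − 2k^2 + 2k − 2) + (6k^2 + 2k + 2) = 2k^3 + 4k^2 + 4k,
and 2·(k+1)^3 − 2·(k+1)^2 + 2·(k+1) − 2 = 2k^3 + 4k^2 + 4k.
Hence w[i] = 2i^3 − 2i^2 + 2i − 2 for every i ≥ 1, by induction.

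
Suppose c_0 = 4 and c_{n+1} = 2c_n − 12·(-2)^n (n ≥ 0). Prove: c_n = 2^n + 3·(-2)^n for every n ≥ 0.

Base case: c_0 = 4, and 2^0 + 3·(-2)^0 = 1 + 3 = 4.
Assume c_k = 2^k + 3·(-2)^k for some k ≥ 0.
Then c_{k+1} = 2c_k − 12·(-2)^k = 2·(2^k + 3·(-2)^k) − 12·(-2)^k = 2^{k+1} + 6·(-2)^k − 12·(-2)^k = 2^{k+1} − 6·(-2)^k = 2^{k+1} + 3·(-2)^{k+1}.
By induction, c_n = 2^n + 3·(-2)^n for all n ≥ 0.

c_n = 2^n + 3·(-2)^n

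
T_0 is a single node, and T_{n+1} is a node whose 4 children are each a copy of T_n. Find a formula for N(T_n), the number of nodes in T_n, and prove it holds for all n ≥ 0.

Claim: N(T_n) = (4^{n+1} − 1)/3.

Base case: N(T_0) = 1, and (4^{0+1} − 1)/3 = 1.
Assume N(T_j) = (4^{j+1} − 1)/3.
Then N(T_{j+1}) = 1 + 4N(T_j) = 1 + 4·(4^{j+1} − 1)/3 = 1 + (4^{j+2} − 4)/3 = (3 + 4^{j+2} − 4)/3 = (4^{j+2} − 1)/3.
Hence N(T_n) = (4^{n+1} − 1)/3 for every n ≥ 0, by induction.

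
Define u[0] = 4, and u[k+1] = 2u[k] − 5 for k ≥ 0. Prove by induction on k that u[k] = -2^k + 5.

Base case: u[0] = 4, and -2^0 + 5 = -1 + 5 = 4.
Assume u[r] = -2^r + 5 for some r ≥ 0.
Then u[r+1] = 2u[r] − 5 = 2·(-2^r + 5) − 5 = -2^{r+1} + 10 − 5 = -2^{r+1} + 5.
So the formula holds for r+1, and by induction u[k] = -2^k + 5 for all k ≥ 0.

u[k] = -2^k + 5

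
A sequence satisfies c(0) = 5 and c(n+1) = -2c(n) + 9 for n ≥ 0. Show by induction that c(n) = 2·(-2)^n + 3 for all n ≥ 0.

Base case: c(0) = 5, and 2·(-2)^0 + 3 = 2 + 3 = 5.
Assume c(r) = 2·(-2)^r + 3 for some r ≥ 0.
Then c(r+1) = -2c(r) + 9 = -2·(2·(-2)^r + 3) + 9 = -4·(-2)^r − 6 + 9 = 2·(-2)^{r+1} + 3.
By induction, c(n) = 2·(-2)^n + 3 for all n ≥ 0.

c(n) = 2·(-2)^n + 3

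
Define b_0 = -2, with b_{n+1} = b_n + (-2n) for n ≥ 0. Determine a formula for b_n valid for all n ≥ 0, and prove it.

Claim: b_n = -n^2 + n − 2.

Base case: b_0 = -2, and -0^2 + 0 − 2 = -2.
Assume b_k = -k^2 + k − 2.
Then b_{k+1} = b_k + (-2k) = (-k^2 + k − 2) + (-2k) = -k^2 − k − 2,
and -(k+1)^2 + (k+1) − 2 = -k^2 − k − 2.
By induction, b_n = -n^2 + n − 2 for all n ≥ 0.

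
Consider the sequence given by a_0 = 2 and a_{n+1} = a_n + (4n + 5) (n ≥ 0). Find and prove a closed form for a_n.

Claim: a_n = 2n^2 + 3n + 2.

Base case: a_0 = 2, and 2·0^2 + 3·0 + 2 = 2.
Assume a_k = 2k^2 + 3k + 2.
Then a_{k+1} = a_k + (4k + 5) = (2k^2 + 3k + 2) + (4k + 5) = 2k^2 + 7k + 7,
and 2·(k+1)^2 + 3·(k+1) + 2 = 2k^2 + 7k + 7.
This completes the inductive step, so a_n = 2n^2 + 3n + 2 for all n ≥ 0.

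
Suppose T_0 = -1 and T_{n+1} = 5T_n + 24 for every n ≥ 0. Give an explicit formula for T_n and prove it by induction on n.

Claim: T_n = 5^{n+1} − 6.

Base case: T_0 = -1, and 5^{0+1} − 6 = 5 − 6 = -1.
Assume T_j = 5^{j+1} − 6 for some j ≥ 0.
Then T_{j+1} = 5T_j + 24 = 5·(5^{j+1} − 6) + 24 = 5^{j+2} − 30 + 24 = 5^{j+2} − 6.
Hence T_n = 5^{n+1} − 6 for every n ≥ 0, by induction.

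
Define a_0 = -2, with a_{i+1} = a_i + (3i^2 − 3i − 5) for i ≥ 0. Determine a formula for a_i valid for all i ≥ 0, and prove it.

Claim: a_i = i^3 − 3i^2 − 3i − 2.

Base case: a_0 = -2, and 0^3 − 3·0^2 − 3·0 − 2 = -2.
Assume a_j = j^3 − 3j^2 − 3j − 2.
Then a_{j+1} = a_j + (3j^2 − 3j − 5) = (j^3 − 3j^2 − 3j − 2) + (3j^2 − 3j − 5) = j^3 − 6j − 7,
and (j+1)^3 − 3·(j+1)^2 − 3·(j+1) − 2 = j^3 − 6j − 7.
This completes the inductive step, so a_i = i^3 − 3i^2 − 3i − 2 for all i ≥ 0.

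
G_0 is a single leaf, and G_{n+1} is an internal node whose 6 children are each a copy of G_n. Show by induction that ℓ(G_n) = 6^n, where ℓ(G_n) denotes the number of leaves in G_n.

Base case: ℓ(G_0) = 1, and 6^0 = 1.
Assume ℓ(G_r) = 6^r.
Then ℓ(G_{r+1}) = 6·ℓ(G_r) = 6·6^r = 6^{r+1}.
By induction, ℓ(G_n) = 6^n for all n ≥ 0.

ℓ(G_n) = 6^n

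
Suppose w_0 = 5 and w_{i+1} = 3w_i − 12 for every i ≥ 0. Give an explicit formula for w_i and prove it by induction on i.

Claim: w_i = -3^i + 6.

Base case: w_0 = 5, and -3^0 + 6 = -1 + 6 = 5.
Assume w_r = -3^r + 6 for some r ≥ 0.
Then w_{r+1} = 3w_r − 12 = 3·(-3^r + 6) − 12 = -3^{r+1} + 18 − 12 = -3^{r+1} + 6.
This completes the inductive step, so w_i = -3^i + 6 for all i ≥ 0.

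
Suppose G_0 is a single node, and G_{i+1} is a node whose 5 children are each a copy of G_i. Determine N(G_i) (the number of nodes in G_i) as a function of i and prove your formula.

Claim: N(G_i) = (5^{i+1} − 1)/4.

Base case: N(G_0) = 1, and (5^{0+1} − 1)/4 = 1.
Assume N(G_k) = (5^{k+1} − 1)/4.
Then N(G_{k+1}) = 1 + 5N(G_k) = 1 + 5·(5^{k+1} − 1)/4 = 1 + (5^{k+2} − 5)/4 = (4 + 5^{k+2} − 5)/4 = (5^{k+2} − 1)/4.
This completes the inductive step, so N(G_i) = (5^{i+1} − 1)/4 for all i ≥ 0.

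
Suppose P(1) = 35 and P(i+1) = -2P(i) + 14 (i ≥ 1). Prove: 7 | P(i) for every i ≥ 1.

Base case: P(1) = 35 = 7·5, so 7 | P(1).
Assume 7 | P(k), so P(k) = 7t for some integer t.
Then P(k+1) = -2P(k) + 14 = -2·(7t) + 14 = 7(-2t + 2), so 7 | P(k+1).
So the property holds for k+1, and by induction 7 | P(i) for all i ≥ 1.

7 | P(i)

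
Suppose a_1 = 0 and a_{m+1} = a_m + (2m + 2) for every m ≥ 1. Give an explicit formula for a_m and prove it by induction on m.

Claim: a_m = m^2 + m − 2.

Base case: a_1 = 0, and 1^2 + 1 − 2 = 0.
Assume a_j = j^2 + j − 2.
Then a_{j+1} = a_j + (2j + 2) = (j^2 + j − 2) + (2j + 2) = j^2 + 3j,
and (j+1)^2 + (j+1) − 2 = j^2 + 3j.
Hence a_m = m^2 + m − 2 for every m ≥ 1, by induction.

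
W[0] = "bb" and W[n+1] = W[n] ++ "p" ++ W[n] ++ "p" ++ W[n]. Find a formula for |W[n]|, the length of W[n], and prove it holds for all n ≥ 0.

Claim: |W[n]| = 3^{n+1} − 1.

Base case: |W[0]| = 2, and 3^{0+1} − 1 = 2.
Assume |W[r]| = 3^{r+1} − 1.
Then |W[r+1]| = 3|W[r]| + 2 = 3(3^{r+1} − 1) + 2 = 3^{r+2} − 3 + 2 = 3^{r+2} − 1.
So the formula holds for r+1, and by induction |W[n]| = 3^{n+1} − 1 for all n ≥ 0.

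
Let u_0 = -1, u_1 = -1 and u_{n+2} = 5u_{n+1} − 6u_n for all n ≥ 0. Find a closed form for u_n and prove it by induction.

Claim: u_n = 3^n − 2·2^n.

Base cases: u_0 = -1 and 3^0 − 2·2^0 = -1; u_1 = -1 and 3^1 − 2·2^1 = -1.
Assume u_i = 3^i − 2·2^i for all 0 ≤ i ≤ j, where j ≥ 1.
Then u_{j+1} = 5u_j − 6u_{j−1} = 5·(3^j − 2·2^j) − 6·(3^{j−1} − 2·2^{j−1}) = (5·3 − 6)3^{j−1} − 2·(5·2 − 6)2^{j−1} = 9·3^{j−1} − 8·2^{j−1} = 3^{j+1} − 2·2^{j+1}.
So the formula holds for j+1, and by strong induction u_n = 3^n − 2·2^n for all n ≥ 0.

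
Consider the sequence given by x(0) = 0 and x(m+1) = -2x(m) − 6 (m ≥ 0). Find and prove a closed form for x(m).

Claim: x(m) = 2·(-2)^m − 2.

Base case: x(0) = 0, and 2·(-2)^0 − 2 = 2 − 2 = 0.
Assume x(j) = 2·(-2)^j − 2 for some j ≥ 0.
Then x(j+1) = -2x(j) − 6 = -2·(2·(-2)^j − 2) − 6 = -4·(-2)^j + 4 − 6 = 2·(-2)^{j+1} − 2.
So the formula holds for j+1, and by induction x(m) = 2·(-2)^m − 2 for all m ≥ 0.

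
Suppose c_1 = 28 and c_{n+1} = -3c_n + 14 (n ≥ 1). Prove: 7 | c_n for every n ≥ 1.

Base case: c_1 = 28 = 7·4, so 7 | c_1.
Assume 7 | c_r, so c_r = 7t for some integer t.
Then c_{r+1} = -3c_r + 14 = -3·(7t) + 14 = 7(-3t + 2), so 7 | c_{r+1}.
This completes the inductive step, so 7 | c_n for all n ≥ 1.

7 | c_n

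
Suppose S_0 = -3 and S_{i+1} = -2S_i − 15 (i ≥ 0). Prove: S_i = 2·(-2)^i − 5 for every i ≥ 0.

Base case: S_0 = -3, and 2·(-2)^0 − 5 = 2 − 5 = -3.
Assume S_k = 2·(-2)^k − 5 for some k ≥ 0.
Then S_{k+1} = -2S_k − 15 = -2·(2·(-2)^k − 5) − 15 = -4·(-2)^k + 10 − 15 = 2·(-2)^{k+1} − 5.
So the formula holds for k+1, and by induction S_i = 2·(-2)^i − 5 for all i ≥ 0.

S_i = 2·(-2)^i − 5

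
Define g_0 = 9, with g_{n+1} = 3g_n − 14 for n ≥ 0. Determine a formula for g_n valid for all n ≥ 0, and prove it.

Claim: g_n = 2·3^n + 7.

Base case: g_0 = 9, and 2·3^0 + 7 = 2 + 7 = 9.
Assume g_m = 2·3^m + 7 for some m ≥ 0.
Then g_{m+1} = 3g_m − 14 = 3·(2·3^m + 7) − 14 = 6·3^m + 21 − 14 = 2·3^{m+1} + 7.
So the formula holds for m+1, and by induction g_n = 2·3^n + 7 for all n ≥ 0.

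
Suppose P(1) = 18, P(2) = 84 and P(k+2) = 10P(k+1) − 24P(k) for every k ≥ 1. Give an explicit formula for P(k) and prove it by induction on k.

Claim: P(k) = 3·4^k + 6^k.

Base cases: P(1) = 18 and 3·4^1 + 6^1 = 18; P(2) = 84 and 3·4^2 + 6^2 = 84.
Assume P(j) = 3·4^j + 6^j for all 1 ≤ j ≤ m, where m ≥ 2.
Then P(m+1) = 10P(m) − 24P(m−1) = 10·(3·4^m + 6^m) − 24·(3·4^{m−1} + 6^{m−1}) = 3·(10·4 − 24)4^{m−1} + (10·6 − 24)6^{m−1} = 48·4^{m−1} + 36·6^{m−1} = 3·4^{m+1} + 6^{m+1}.
By strong induction, P(k) = 3·4^k + 6^k for all k ≥ 1.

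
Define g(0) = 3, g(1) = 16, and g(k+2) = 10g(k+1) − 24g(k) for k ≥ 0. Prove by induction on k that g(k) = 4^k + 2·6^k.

Base cases: g(0) = 3 and 4^0 + 2·6^0 = 3; g(1) = 16 and 4^1 + 2·6^1 = 16.
Assume g(i) = 4^i + 2·6^i for all 0 ≤ i ≤ j, where j ≥ 1.
Then g(j+1) = 10g(j) − 24g(j−1) = 10·(4^j + 2·6^j) − 24·(4^{j−1} + 2·6^{j−1}) = (10·4 − 24)4^{j−1} + 2·(10·6 − 24)6^{j−1} = 16·4^{j−1} + 72·6^{j−1} = 4^{j+1} + 2·6^{j+1}.
Hence g(k) = 4^k + 2·6^k for every k ≥ 0, by strong induction.

g(k) = 4^k + 2·6^k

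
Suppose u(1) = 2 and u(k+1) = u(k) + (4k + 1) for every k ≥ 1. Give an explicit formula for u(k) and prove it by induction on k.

Claim: u(k) = 2k^2 − k + 1.

Base case: u(1) = 2, and 2·1^2 − 1 + 1 = 2.
Assume u(m) = 2m^2 − m + 1.
Then u(m+1) = u(m) + (4m + 1) = (2m^2 − m + 1) + (4m + 1) = 2m^2 + 3m + 2,
and 2·(m+1)^2 − (m+1) + 1 = 2m^2 + 3m + 2.
Hence u(k) = 2k^2 − k + 1 for every k ≥ 1, by induction.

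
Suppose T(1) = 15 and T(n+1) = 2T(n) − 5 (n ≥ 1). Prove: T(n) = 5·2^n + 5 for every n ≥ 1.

Base case: T(1) = 15, and 5·2^1 + 5 = 10 + 5 = 15.
Assume T(k) = 5·2^k + 5 for some k ≥ 1.
Then T(k+1) = 2T(k) − 5 = 2·(5·2^k + 5) − 5 = 10·2^k + 10 − 5 = 5·2^{k+1} + 5.
By induction, T(n) = 5·2^n + 5 for all n ≥ 1.

T(n) = 5·2^n + 5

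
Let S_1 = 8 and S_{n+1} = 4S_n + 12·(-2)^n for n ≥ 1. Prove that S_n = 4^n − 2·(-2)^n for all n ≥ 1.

Base case: S_1 = 8, and 4^1 − 2·(-2)^1 = 4 + 4 = 8.
Assume S_m = 4^m − 2·(-2)^m for some m ≥ 1.
Then S_{m+1} = 4S_m + 12·(-2)^m = 4·(4^m − 2·(-2)^m) + 12·(-2)^m = 4^{m+1} − 8·(-2)^m + 12·(-2)^m = 4^{m+1} + 4·(-2)^m = 4^{m+1} − 2·(-2)^{m+1}.
Hence S_n = 4^n − 2·(-2)^n for every n ≥ 1, by induction.

S_n = 4^n − 2·(-2)^n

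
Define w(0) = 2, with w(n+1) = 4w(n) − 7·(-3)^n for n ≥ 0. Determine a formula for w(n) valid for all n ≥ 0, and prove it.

Claim: w(n) = 4^n + (-3)^n.

Base case: w(0) = 2, and 4^0 + (-3)^0 = 1 + 1 = 2.
Assume w(m) = 4^m + (-3)^m for some m ≥ 0.
Then w(m+1) = 4w(m) − 7·(-3)^m = 4·(4^m + (-3)^m) − 7·(-3)^m = 4^{m+1} + 4·(-3)^m − 7·(-3)^m = 4^{m+1} − 3·(-3)^m = 4^{m+1} + (-3)^{m+1}.
This completes the inductive step, so w(n) = 4^n + (-3)^n for all n ≥ 0.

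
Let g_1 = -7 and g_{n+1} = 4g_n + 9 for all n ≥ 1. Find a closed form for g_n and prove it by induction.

Claim: g_n = -4^n − 3.

Base case: g_1 = -7, and -4^1 − 3 = -4 − 3 = -7.
Assume g_m = -4^m − 3 for some m ≥ 1.
Then g_{m+1} = 4g_m + 9 = 4·(-4^m − 3) + 9 = -4^{m+1} − 12 + 9 = -4^{m+1} − 3.
By induction, g_n = -4^n − 3 for all n ≥ 1.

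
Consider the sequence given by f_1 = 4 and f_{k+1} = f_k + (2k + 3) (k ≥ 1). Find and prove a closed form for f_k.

Claim: f_k = k^2 + 2k + 1.

Base case: f_1 = 4, and 1^2 + 2·1 + 1 = 4.
Assume f_r = r^2 + 2r + 1.
Then f_{r+1} = f_r + (2r + 3) = (r^2 + 2r + 1) + (2r + 3) = r^2 + 4r + 4,
and (r+1)^2 + 2·(r+1) + 1 = r^2 + 4r + 4.
This completes the inductive step, so f_k = k^2 + 2k + 1 for all k ≥ 1.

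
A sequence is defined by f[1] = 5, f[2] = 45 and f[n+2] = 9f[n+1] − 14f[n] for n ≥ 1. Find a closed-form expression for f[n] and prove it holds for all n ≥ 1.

Claim: f[n] = 7^n − 2^n.

Base cases: f[1] = 5 and 7^1 − 2^1 = 5; f[2] = 45 and 7^2 − 2^2 = 45.
Assume f[j] = 7^j − 2^j for all 1 ≤ j ≤ m, where m ≥ 2.
Then f[m+1] = 9f[m] − 14f[m−1] = 9·(7^m − 2^m) − 14·(7^{m−1} − 2^{m−1}) = (9·7 − 14)7^{m−1} − (9·2 − 14)2^{m−1} = 49·7^{m−1} − 4·2^{m−1} = 7^{m+1} − 2^{m+1}.
This completes the inductive step, so f[n] = 7^n − 2^n for all n ≥ 1.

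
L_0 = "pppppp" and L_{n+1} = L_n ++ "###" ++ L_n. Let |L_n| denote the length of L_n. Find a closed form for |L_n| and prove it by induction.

Claim: |L_n| = 9·2^n − 3.

Base case: |L_0| = 6, and 9·2^0 − 3 = 6.
Assume |L_m| = 9·2^m − 3.
Then |L_{m+1}| = |L_m| + 3 + |L_m| = 2|L_m| + 3 = 2(9·2^m − 3) + 3 = 9·2^{m+1} − 6 + 3 = 9·2^{m+1} − 3.
By induction, |L_n| = 9·2^n − 3 for all n ≥ 0.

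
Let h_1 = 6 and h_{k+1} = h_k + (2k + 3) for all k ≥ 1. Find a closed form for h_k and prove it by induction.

Claim: h_k = k^2 + 2k + 3.

Base case: h_1 = 6, and 1^2 + 2·1 + 3 = 6.
Assume h_r = r^2 + 2r + 3.
Then h_{r+1} = h_r + (2r + 3) = (r^2 + 2r + 3) + (2r + 3) = r^2 + 4r + 6,
and (r+1)^2 + 2·(r+1) + 3 = r^2 + 4r + 6.
Hence h_k = k^2 + 2k + 3 for every k ≥ 1, by induction.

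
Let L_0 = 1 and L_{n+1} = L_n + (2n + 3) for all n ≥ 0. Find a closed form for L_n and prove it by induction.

Claim: L_n = n^2 + 2n + 1.

Base case: L_0 = 1, and 0^2 + 2·0 + 1 = 1.
Assume L_k = k^2 + 2k + 1.
Then L_{k+1} = L_k + (2k + 3) = (k^2 + 2k + 1) + (2k + 3) = k^2 + 4k + 4,
and (k+1)^2 + 2·(k+1) + 1 = k^2 + 4k + 4.
This completes the inductive step, so L_n = n^2 + 2n + 1 for all n ≥ 0.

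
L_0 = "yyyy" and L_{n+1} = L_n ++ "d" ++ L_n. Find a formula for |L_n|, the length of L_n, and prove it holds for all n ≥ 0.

Claim: |L_n| = 5·2^n − 1.

Base case: |L_0| = 4, and 5·2^0 − 1 = 4.
Assume |L_r| = 5·2^r − 1.
Then |L_{r+1}| = |L_r| + 1 + |L_r| = 2|L_r| + 1 = 2(5·2^r − 1) + 1 = 5·2^{r+1} − 2 + 1 = 5·2^{r+1} − 1.
Hence |L_n| = 5·2^n − 1 for every n ≥ 0, by induction.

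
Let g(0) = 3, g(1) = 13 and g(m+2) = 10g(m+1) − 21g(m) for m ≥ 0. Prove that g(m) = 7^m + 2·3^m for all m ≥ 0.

Base cases: g(0) = 3 and 7^0 + 2·3^0 = 3; g(1) = 13 and 7^1 + 2·3^1 = 13.
Assume g(i) = 7^i + 2·3^i for all 0 ≤ i ≤ j, where j ≥ 1.
Then g(j+1) = 10g(j) − 21g(j−1) = 10·(7^j + 2·3^j) − 21·(7^{j−1} + 2·3^{j−1}) = (10·7 − 21)7^{j−1} + 2·(10·3 − 21)3^{j−1} = 49·7^{j−1} + 18·3^{j−1} = 7^{j+1} + 2·3^{j+1}.
By strong induction, g(m) = 7^m + 2·3^m for all m ≥ 0.

g(m) = 7^m + 2·3^m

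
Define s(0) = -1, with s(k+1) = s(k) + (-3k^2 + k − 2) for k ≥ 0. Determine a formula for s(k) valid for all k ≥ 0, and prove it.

Claim: s(k) = -k^3 + 2k^2 − 3k − 1.

Base case: s(0) = -1, and -0^3 + 2·0^2 − 3·0 − 1 = -1.
Assume s(m) = -m^3 + 2m^2 − 3m − 1.
Then s(m+1) = s(m) + (-3m^2 + m − 2) = (-m^3 + 2m^2 − 3m − 1) + (-3m^2 + m − 2) = -m^3 − m^2 − 2m − 3,
and -(m+1)^3 + 2·(m+1)^2 − 3·(m+1) − 1 = -m^3 − m^2 − 2m − 3.
Hence s(k) = -k^3 + 2k^2 − 3k − 1 for every k ≥ 0, by induction.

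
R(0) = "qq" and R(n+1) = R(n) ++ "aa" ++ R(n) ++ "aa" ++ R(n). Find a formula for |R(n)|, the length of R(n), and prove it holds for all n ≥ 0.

Claim: |R(n)| = 4·3^n − 2.

Base case: |R(0)| = 2, and 4·3^0 − 2 = 2.
Assume |R(j)| = 4·3^j − 2.
Then |R(j+1)| = 3|R(j)| + 4 = 3(4·3^j − 2) + 4 = 4·3^{j+1} − 6 + 4 = 4·3^{j+1} − 2.
By induction, |R(n)| = 4·3^n − 2 for all n ≥ 0.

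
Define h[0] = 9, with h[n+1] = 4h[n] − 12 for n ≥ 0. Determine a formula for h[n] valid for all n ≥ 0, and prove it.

Claim: h[n] = 5·4^n + 4.

Base case: h[0] = 9, and 5·4^0 + 4 = 5 + 4 = 9.
Assume h[r] = 5·4^r + 4 for some r ≥ 0.
Then h[r+1] = 4h[r] − 12 = 4·(5·4^r + 4) − 12 = 20·4^r + 16 − 12 = 5·4^{r+1} + 4.
By induction, h[n] = 5·4^n + 4 for all n ≥ 0.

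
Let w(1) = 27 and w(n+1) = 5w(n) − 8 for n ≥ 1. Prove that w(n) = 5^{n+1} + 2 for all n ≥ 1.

Base case: w(1) = 27, and 5^{1+1} + 2 = 25 + 2 = 27.
Assume w(k) = 5^{k+1} + 2 for some k ≥ 1.
Then w(k+1) = 5w(k) − 8 = 5·(5^{k+1} + 2) − 8 = 5^{k+2} + 10 − 8 = 5^{k+2} + 2.
This completes the inductive step, so w(n) = 5^{n+1} + 2 for all n ≥ 1.

w(n) = 5^{n+1} + 2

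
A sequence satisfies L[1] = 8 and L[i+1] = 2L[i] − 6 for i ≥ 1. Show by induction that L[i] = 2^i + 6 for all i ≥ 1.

Base case: L[1] = 8, and 2^1 + 6 = 2 + 6 = 8.
Assume L[r] = 2^r + 6 for some r ≥ 1.
Then L[r+1] = 2L[r] − 6 = 2·(2^r + 6) − 6 = 2^{r+1} + 12 − 6 = 2^{r+1} + 6.
This completes the inductive step, so L[i] = 2^i + 6 for all i ≥ 1.

L[i] = 2^i + 6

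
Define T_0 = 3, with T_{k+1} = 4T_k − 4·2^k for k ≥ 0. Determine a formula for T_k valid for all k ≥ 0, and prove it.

Claim: T_k = 4^k + 2·2^k.

Base case: T_0 = 3, and 4^0 + 2·2^0 = 1 + 2 = 3.
Assume T_m = 4^m + 2·2^m for some m ≥ 0.
Then T_{m+1} = 4T_m − 4·2^m = 4·(4^m + 2·2^m) − 4·2^m = 4^{m+1} + 8·2^m − 4·2^m = 4^{m+1} + 4·2^m = 4^{m+1} + 2·2^{m+1}.
Hence T_k = 4^k + 2·2^k for every k ≥ 0, by induction.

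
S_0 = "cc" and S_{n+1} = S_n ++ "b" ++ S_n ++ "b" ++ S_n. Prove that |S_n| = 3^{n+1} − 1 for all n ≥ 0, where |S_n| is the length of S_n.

Base case: |S_0| = 2, and 3^{0+1} − 1 = 2.
Assume |S_m| = 3^{m+1} − 1.
Then |S_{m+1}| = 3|S_m| + 2 = 3(3^{m+1} − 1) + 2 = 3^{m+2} − 3 + 2 = 3^{m+2} − 1.
Hence |S_n| = 3^{n+1} − 1 for every n ≥ 0, by induction.

|S_n| = 3^{n+1} − 1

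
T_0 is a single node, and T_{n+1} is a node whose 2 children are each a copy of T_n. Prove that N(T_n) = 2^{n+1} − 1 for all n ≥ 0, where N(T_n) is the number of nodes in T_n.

Base case: N(T_0) = 1, and 2^{0+1} − 1 = 1.
Assume N(T_k) = 2^{k+1} − 1.
Then N(T_{k+1}) = 1 + 2N(T_k) = 1 + 2(2^{k+1} − 1) = 2^{k+2} − 2 + 1 = 2^{k+2} − 1.
By induction, N(T_n) = 2^{n+1} − 1 for all n ≥ 0.

N(T_n) = 2^{n+1} − 1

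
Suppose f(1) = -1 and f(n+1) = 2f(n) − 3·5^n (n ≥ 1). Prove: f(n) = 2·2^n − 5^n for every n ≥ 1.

Base case: f(1) = -1, and 2·2^1 − 5^1 = 4 − 5 = -1.
Assume f(k) = 2·2^k − 5^k for some k ≥ 1.
Then f(k+1) = 2f(k) − 3·5^k = 2·(2·2^k − 5^k) − 3·5^k = 2·2^{k+1} − 2·5^k − 3·5^k = 2·2^{k+1} − 5·5^k = 2·2^{k+1} − 5^{k+1}.
So the formula holds for k+1, and by induction f(n) = 2·2^n − 5^n for all n ≥ 1.

f(n) = 2·2^n − 5^n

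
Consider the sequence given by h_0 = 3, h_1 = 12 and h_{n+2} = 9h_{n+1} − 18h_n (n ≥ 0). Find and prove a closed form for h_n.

Claim: h_n = 6^n + 2·3^n.

Base cases: h_0 = 3 and 6^0 + 2·3^0 = 3; h_1 = 12 and 6^1 + 2·3^1 = 12.
Assume h_i = 6^i + 2·3^i for all 0 ≤ i ≤ j, where j ≥ 1.
Then h_{j+1} = 9h_j − 18h_{j−1} = 9·(6^j + 2·3^j) − 18·(6^{j−1} + 2·3^{j−1}) = (9·6 − 18)6^{j−1} + 2·(9·3 − 18)3^{j−1} = 36·6^{j−1} + 18·3^{j−1} = 6^{j+1} + 2·3^{j+1}.
By strong induction, h_n = 6^n + 2·3^n for all n ≥ 0.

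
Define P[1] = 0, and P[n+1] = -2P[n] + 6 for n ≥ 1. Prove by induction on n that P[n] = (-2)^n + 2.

Base case: P[1] = 0, and (-2)^1 + 2 = -2 + 2 = 0.
Assume P[k] = (-2)^k + 2 for some k ≥ 1.
Then P[k+1] = -2P[k] + 6 = -2·((-2)^k + 2) + 6 = -2·(-2)^k − 4 + 6 = (-2)^{k+1} + 2.
So the formula holds for k+1, and by induction P[n] = (-2)^n + 2 for all n ≥ 1.

P[n] = (-2)^n + 2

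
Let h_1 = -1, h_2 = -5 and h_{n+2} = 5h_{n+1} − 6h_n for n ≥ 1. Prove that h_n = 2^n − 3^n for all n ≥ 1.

Base cases: h_1 = -1 and 2^1 − 3^1 = -1; h_2 = -5 and 2^2 − 3^2 = -5.
Assume h_j = 2^j − 3^j for all 1 ≤ j ≤ k, where k ≥ 2.
Then h_{k+1} = 5h_k − 6h_{k−1} = 5·(2^k − 3^k) − 6·(2^{k−1} − 3^{k−1}) = (5·2 − 6)2^{k−1} − (5·3 − 6)3^{k−1} = 4·2^{k−1} − 9·3^{k−1} = 2^{k+1} − 3^{k+1}.
Hence h_n = 2^n − 3^n for every n ≥ 1, by strong induction.

h_n = 2^n − 3^n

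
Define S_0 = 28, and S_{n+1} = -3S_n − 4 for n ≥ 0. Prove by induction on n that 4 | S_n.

Base case: S_0 = 28 = 4·7, so 4 | S_0.
Assume 4 | S_r, so S_r = 4t for some integer t.
Then S_{r+1} = -3S_r − 4 = -3·(4t) − 4 = 4(-3t − 1), so 4 | S_{r+1}.
By induction, 4 | S_n for all n ≥ 0.

4 | S_n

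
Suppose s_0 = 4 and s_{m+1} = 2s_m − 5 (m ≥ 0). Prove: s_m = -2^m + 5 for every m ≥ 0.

Base case: s_0 = 4, and -2^0 + 5 = -1 + 5 = 4.
Assume s_j = -2^j + 5 for some j ≥ 0.
Then s_{j+1} = 2s_j − 5 = 2·(-2^j + 5) − 5 = -2^{j+1} + 10 − 5 = -2^{j+1} + 5.
This completes the inductive step, so s_m = -2^m + 5 for all m ≥ 0.

s_m = -2^m + 5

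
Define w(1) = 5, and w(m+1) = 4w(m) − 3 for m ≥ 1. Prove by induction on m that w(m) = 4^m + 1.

Base case: w(1) = 5, and 4^1 + 1 = 4 + 1 = 5.
Assume w(k) = 4^k + 1 for some k ≥ 1.
Then w(k+1) = 4w(k) − 3 = 4·(4^k + 1) − 3 = 4^{k+1} + 4 − 3 = 4^{k+1} + 1.
So the formula holds for k+1, and by induction w(m) = 4^m + 1 for all m ≥ 1.

w(m) = 4^m + 1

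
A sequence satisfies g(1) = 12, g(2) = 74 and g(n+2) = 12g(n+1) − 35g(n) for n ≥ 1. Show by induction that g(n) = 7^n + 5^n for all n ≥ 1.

Base cases: g(1) = 12 and 7^1 + 5^1 = 12; g(2) = 74 and 7^2 + 5^2 = 74.
Assume g(j) = 7^j + 5^j for all 1 ≤ j ≤ m, where m ≥ 2.
Then g(m+1) = 12g(m) − 35g(m−1) = 12·(7^m + 5^m) − 35·(7^{m−1} + 5^{m−1}) = (12·7 − 35)7^{m−1} + (12·5 − 35)5^{m−1} = 49·7^{m−1} + 25·5^{m−1} = 7^{m+1} + 5^{m+1}.
So the formula holds for m+1, and by strong induction g(n) = 7^n + 5^n for all n ≥ 1.

g(n) = 7^n + 5^n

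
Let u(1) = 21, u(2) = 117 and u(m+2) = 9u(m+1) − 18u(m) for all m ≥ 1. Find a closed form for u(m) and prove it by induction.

Claim: u(m) = 3·6^m + 3^m.

Base cases: u(1) = 21 and 3·6^1 + 3^1 = 21; u(2) = 117 and 3·6^2 + 3^2 = 117.
Assume u(i) = 3·6^i + 3^i for all 1 ≤ i ≤ j, where j ≥ 2.
Then u(j+1) = 9u(j) − 18u(j−1) = 9·(3·6^j + 3^j) − 18·(3·6^{j−1} + 3^{j−1}) = 3·(9·6 − 18)6^{j−1} + (9·3 − 18)3^{j−1} = 108·6^{j−1} + 9·3^{j−1} = 3·6^{j+1} + 3^{j+1}.
Hence u(m) = 3·6^m + 3^m for every m ≥ 1, by strong induction.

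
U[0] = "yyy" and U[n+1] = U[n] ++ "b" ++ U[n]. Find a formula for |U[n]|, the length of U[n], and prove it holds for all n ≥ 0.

Claim: |U[n]| = 2^{n+2} − 1.

Base case: |U[0]| = 3, and 2^{0+2} − 1 = 3.
Assume |U[j]| = 2^{j+2} − 1.
Then |U[j+1]| = |U[j]| + 1 + |U[j]| = 2|U[j]| + 1 = 2(2^{j+2} − 1) + 1 = 2^{j+3} − 2 + 1 = 2^{j+3} − 1.
By induction, |U[n]| = 2^{n+2} − 1 for all n ≥ 0.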